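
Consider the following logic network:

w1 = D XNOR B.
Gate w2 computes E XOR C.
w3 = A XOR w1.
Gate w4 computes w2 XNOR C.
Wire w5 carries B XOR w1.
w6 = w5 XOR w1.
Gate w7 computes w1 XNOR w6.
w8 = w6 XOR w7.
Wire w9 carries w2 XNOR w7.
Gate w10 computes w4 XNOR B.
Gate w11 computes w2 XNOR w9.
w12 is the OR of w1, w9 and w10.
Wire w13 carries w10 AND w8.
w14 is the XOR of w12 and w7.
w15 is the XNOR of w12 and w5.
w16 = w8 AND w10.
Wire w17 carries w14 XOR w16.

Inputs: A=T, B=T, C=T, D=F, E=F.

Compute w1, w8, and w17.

w1 = D XNOR B = F XNOR T = F
w2 = E XOR C = F XOR T = T
w4 = w2 XNOR C = T XNOR T = T
w5 = B XOR w1 = T XOR F = T
w6 = w5 XOR w1 = T XOR F = T
w7 = w1 XNOR w6 = F XNOR T = F
w8 = w6 XOR w7 = T XOR F = T
w9 = w2 XNOR w7 = T XNOR F = F
w10 = w4 XNOR B = T XNOR T = T
w12 = w1 OR w9 OR w10 = F OR F OR T = T
w14 = w12 XOR w7 = T XOR F = T
w16 = w8 AND w10 = T AND T = T
w17 = w14 XOR w16 = T XOR T = F

w1 = F, w8 = T, w17 = F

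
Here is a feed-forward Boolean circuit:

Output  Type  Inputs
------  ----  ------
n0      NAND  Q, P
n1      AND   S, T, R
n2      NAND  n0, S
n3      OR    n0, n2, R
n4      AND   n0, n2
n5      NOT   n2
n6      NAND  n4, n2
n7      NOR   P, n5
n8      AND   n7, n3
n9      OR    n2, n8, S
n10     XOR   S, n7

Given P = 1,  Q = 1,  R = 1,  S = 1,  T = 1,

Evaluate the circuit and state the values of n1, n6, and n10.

n1 = 1, n6 = 1, n10 = 1

n0 = Q NAND P = 1 NAND 1 = 0
n1 = S AND T AND R = 1 AND 1 AND 1 = 1
n2 = n0 NAND S = 0 NAND 1 = 1
n4 = n0 AND n2 = 0 AND 1 = 0
n5 = NOT n2 = NOT 1 = 0
n6 = n4 NAND n2 = 0 NAND 1 = 1
n7 = P NOR n5 = 1 NOR 0 = 0
n10 = S XOR n7 = 1 XOR 0 = 1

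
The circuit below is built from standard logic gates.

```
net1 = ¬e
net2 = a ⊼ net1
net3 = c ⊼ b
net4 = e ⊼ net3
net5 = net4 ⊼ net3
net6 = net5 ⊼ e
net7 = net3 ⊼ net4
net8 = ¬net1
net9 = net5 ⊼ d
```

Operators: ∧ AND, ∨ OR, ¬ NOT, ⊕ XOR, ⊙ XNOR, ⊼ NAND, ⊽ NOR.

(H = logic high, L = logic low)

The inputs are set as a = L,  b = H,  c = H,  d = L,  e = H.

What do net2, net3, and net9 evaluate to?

net1 = NOT e = NOT H = L
net2 = a NAND net1 = L NAND L = H
net3 = c NAND b = H NAND H = L
net4 = e NAND net3 = H NAND L = H
net5 = net4 NAND net3 = H NAND L = H
net9 = net5 NAND d = H NAND L = H

net2 = H, net3 = L, net9 = H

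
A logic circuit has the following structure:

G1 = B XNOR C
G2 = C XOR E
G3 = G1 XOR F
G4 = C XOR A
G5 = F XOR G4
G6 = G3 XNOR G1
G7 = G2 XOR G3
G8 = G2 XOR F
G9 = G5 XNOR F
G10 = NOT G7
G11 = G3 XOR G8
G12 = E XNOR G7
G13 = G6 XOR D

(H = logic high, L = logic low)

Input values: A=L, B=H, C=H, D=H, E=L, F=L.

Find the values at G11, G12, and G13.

G1 = B XNOR C = H XNOR H = H
G2 = C XOR E = H XOR L = H
G3 = G1 XOR F = H XOR L = H
G6 = G3 XNOR G1 = H XNOR H = H
G7 = G2 XOR G3 = H XOR H = L
G8 = G2 XOR F = H XOR L = H
G11 = G3 XOR G8 = H XOR H = L
G12 = E XNOR G7 = L XNOR L = H
G13 = G6 XOR D = H XOR H = L

G11 = L; G12 = H; G13 = L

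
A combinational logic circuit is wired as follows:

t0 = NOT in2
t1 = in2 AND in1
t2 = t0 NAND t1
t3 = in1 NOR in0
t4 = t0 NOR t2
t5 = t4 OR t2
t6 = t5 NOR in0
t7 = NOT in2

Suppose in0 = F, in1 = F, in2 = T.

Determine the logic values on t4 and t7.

t0 = NOT in2 = NOT T = F
t1 = in2 AND in1 = T AND F = F
t2 = t0 NAND t1 = F NAND F = T
t4 = t0 NOR t2 = F NOR T = F
t7 = NOT in2 = NOT T = F

t4 = F, t7 = F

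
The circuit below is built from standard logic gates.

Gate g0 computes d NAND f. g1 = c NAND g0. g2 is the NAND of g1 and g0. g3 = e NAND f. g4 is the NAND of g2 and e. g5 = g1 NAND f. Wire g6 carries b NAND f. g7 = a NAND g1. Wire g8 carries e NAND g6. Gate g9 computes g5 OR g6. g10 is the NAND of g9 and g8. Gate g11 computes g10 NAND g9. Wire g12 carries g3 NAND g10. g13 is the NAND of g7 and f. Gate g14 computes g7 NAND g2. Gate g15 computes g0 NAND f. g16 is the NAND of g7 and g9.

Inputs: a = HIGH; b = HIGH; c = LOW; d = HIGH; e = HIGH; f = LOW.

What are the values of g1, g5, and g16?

g0 = d NAND f = HIGH NAND LOW = HIGH
g1 = c NAND g0 = LOW NAND HIGH = HIGH
g5 = g1 NAND f = HIGH NAND LOW = HIGH
g6 = b NAND f = HIGH NAND LOW = HIGH
g7 = a NAND g1 = HIGH NAND HIGH = LOW
g9 = g5 OR g6 = HIGH OR HIGH = HIGH
g16 = g7 NAND g9 = LOW NAND HIGH = HIGH

g1 = HIGH; g5 = HIGH; g16 = HIGH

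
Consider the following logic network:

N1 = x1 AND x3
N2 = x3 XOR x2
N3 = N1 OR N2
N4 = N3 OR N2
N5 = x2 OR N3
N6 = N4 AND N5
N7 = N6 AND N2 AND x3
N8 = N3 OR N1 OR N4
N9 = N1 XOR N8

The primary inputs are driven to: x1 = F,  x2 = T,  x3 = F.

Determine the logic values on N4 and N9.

N4 = T, N9 = T

N1 = x1 AND x3 = F AND F = F
N2 = x3 XOR x2 = F XOR T = T
N3 = N1 OR N2 = F OR T = T
N4 = N3 OR N2 = T OR T = T
N8 = N3 OR N1 OR N4 = T OR F OR T = T
N9 = N1 XOR N8 = F XOR T = T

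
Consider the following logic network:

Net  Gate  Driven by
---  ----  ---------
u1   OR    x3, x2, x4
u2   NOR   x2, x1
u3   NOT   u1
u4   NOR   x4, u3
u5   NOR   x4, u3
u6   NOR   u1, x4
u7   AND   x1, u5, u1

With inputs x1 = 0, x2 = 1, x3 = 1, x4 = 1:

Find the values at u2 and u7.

u1 = x3 OR x2 OR x4 = 1 OR 1 OR 1 = 1
u2 = x2 NOR x1 = 1 NOR 0 = 0
u3 = NOT u1 = NOT 1 = 0
u5 = x4 NOR u3 = 1 NOR 0 = 0
u7 = x1 AND u5 AND u1 = 0 AND 0 AND 1 = 0

u2 = 0; u7 = 0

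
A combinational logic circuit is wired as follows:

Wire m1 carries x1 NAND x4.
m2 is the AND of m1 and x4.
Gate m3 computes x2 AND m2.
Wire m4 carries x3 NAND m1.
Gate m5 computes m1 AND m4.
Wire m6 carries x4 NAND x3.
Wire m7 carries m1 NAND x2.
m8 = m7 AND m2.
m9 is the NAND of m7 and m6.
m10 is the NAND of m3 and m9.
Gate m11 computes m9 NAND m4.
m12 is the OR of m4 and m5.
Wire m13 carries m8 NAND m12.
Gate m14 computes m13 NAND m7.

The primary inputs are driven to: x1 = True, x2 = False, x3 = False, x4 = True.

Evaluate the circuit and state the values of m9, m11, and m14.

m9 = False; m11 = True; m14 = False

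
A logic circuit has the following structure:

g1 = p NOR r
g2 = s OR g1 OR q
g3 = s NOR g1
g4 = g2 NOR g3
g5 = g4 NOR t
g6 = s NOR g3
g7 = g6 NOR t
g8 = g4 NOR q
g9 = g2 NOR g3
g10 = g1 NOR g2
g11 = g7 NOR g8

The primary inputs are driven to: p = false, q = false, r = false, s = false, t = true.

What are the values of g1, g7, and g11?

g1 = p NOR r = false NOR false = true
g2 = s OR g1 OR q = false OR true OR false = true
g3 = s NOR g1 = false NOR true = false
g4 = g2 NOR g3 = true NOR false = false
g6 = s NOR g3 = false NOR false = true
g7 = g6 NOR t = true NOR true = false
g8 = g4 NOR q = false NOR false = true
g11 = g7 NOR g8 = false NOR true = false

g1 = true, g7 = false, g11 = false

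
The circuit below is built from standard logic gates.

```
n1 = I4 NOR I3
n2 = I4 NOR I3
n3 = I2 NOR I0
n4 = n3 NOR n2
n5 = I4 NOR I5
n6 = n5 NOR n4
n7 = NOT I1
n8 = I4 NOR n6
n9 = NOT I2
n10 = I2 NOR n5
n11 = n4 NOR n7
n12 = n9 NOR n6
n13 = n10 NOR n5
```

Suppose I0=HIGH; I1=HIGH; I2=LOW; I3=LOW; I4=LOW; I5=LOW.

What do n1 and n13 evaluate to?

n1 = HIGH, n13 = LOW

n1 = I4 NOR I3 = LOW NOR LOW = HIGH
n5 = I4 NOR I5 = LOW NOR LOW = HIGH
n10 = I2 NOR n5 = LOW NOR HIGH = LOW
n13 = n10 NOR n5 = LOW NOR HIGH = LOW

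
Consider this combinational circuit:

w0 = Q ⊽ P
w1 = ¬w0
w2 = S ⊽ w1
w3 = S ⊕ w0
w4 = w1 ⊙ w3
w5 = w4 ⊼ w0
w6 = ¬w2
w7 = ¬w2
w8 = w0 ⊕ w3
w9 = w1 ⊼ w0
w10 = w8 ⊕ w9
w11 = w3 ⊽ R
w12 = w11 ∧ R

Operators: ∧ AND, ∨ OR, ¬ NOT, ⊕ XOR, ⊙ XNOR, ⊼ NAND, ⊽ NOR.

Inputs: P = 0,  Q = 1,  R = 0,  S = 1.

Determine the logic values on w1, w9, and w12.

w1 = 1  w9 = 1  w12 = 0

w0 = Q NOR P = 1 NOR 0 = 0
w1 = NOT w0 = NOT 0 = 1
w3 = S XOR w0 = 1 XOR 0 = 1
w9 = w1 NAND w0 = 1 NAND 0 = 1
w11 = w3 NOR R = 1 NOR 0 = 0
w12 = w11 AND R = 0 AND 0 = 0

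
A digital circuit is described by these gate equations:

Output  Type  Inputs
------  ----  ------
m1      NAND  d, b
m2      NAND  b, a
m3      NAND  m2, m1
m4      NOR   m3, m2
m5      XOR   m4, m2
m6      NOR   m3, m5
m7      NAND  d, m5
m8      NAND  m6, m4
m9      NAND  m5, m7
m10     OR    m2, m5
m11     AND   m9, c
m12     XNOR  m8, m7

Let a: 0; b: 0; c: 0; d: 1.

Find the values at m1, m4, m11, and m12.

m1 = d NAND b = 1 NAND 0 = 1
m2 = b NAND a = 0 NAND 0 = 1
m3 = m2 NAND m1 = 1 NAND 1 = 0
m4 = m3 NOR m2 = 0 NOR 1 = 0
m5 = m4 XOR m2 = 0 XOR 1 = 1
m6 = m3 NOR m5 = 0 NOR 1 = 0
m7 = d NAND m5 = 1 NAND 1 = 0
m8 = m6 NAND m4 = 0 NAND 0 = 1
m9 = m5 NAND m7 = 1 NAND 0 = 1
m11 = m9 AND c = 1 AND 0 = 0
m12 = m8 XNOR m7 = 1 XNOR 0 = 0

m1 = 1  m4 = 0  m11 = 0  m12 = 0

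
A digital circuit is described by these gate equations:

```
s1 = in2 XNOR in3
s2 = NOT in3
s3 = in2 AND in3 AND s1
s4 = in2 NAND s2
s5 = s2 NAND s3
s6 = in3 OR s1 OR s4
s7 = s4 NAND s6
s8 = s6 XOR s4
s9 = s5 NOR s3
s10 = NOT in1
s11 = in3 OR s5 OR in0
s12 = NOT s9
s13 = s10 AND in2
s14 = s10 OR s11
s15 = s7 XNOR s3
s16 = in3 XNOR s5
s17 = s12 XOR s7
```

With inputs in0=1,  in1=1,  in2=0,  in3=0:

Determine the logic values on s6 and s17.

s1 = in2 XNOR in3 = 0 XNOR 0 = 1
s2 = NOT in3 = NOT 0 = 1
s3 = in2 AND in3 AND s1 = 0 AND 0 AND 1 = 0
s4 = in2 NAND s2 = 0 NAND 1 = 1
s5 = s2 NAND s3 = 1 NAND 0 = 1
s6 = in3 OR s1 OR s4 = 0 OR 1 OR 1 = 1
s7 = s4 NAND s6 = 1 NAND 1 = 0
s9 = s5 NOR s3 = 1 NOR 0 = 0
s12 = NOT s9 = NOT 0 = 1
s17 = s12 XOR s7 = 1 XOR 0 = 1

s6 = 1, s17 = 1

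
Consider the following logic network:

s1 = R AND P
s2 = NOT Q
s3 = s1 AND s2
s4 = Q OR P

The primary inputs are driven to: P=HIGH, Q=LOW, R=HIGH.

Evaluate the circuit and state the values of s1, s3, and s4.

s1 = R AND P = HIGH AND HIGH = HIGH
s2 = NOT Q = NOT LOW = HIGH
s3 = s1 AND s2 = HIGH AND HIGH = HIGH
s4 = Q OR P = LOW OR HIGH = HIGH

s1 = HIGH; s3 = HIGH; s4 = HIGH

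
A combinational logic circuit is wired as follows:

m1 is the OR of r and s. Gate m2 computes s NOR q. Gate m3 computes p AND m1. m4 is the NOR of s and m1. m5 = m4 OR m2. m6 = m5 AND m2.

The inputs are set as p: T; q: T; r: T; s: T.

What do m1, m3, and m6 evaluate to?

m1 = r OR s = T OR T = T
m2 = s NOR q = T NOR T = F
m3 = p AND m1 = T AND T = T
m4 = s NOR m1 = T NOR T = F
m5 = m4 OR m2 = F OR F = F
m6 = m5 AND m2 = F AND F = F

m1 = T, m3 = T, m6 = F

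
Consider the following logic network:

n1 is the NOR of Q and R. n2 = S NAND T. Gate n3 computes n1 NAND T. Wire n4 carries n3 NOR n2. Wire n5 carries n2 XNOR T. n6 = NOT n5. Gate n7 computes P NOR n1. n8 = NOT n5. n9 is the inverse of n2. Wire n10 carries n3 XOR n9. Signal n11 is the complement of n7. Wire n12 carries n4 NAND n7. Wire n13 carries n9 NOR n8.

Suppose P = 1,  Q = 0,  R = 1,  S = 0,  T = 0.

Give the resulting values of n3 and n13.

n1 = Q NOR R = 0 NOR 1 = 0
n2 = S NAND T = 0 NAND 0 = 1
n3 = n1 NAND T = 0 NAND 0 = 1
n5 = n2 XNOR T = 1 XNOR 0 = 0
n8 = NOT n5 = NOT 0 = 1
n9 = NOT n2 = NOT 1 = 0
n13 = n9 NOR n8 = 0 NOR 1 = 0

n3 = 1  n13 = 0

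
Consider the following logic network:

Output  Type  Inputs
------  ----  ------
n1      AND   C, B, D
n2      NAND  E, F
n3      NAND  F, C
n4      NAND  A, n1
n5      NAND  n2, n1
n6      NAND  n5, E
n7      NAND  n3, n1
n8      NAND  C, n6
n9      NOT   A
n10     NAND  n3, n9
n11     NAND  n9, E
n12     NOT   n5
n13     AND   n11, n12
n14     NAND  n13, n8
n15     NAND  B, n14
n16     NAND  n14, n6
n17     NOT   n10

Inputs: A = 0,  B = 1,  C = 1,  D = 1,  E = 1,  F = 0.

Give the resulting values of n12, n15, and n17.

n12 = 1  n15 = 0  n17 = 1

n1 = C AND B AND D = 1 AND 1 AND 1 = 1
n2 = E NAND F = 1 NAND 0 = 1
n3 = F NAND C = 0 NAND 1 = 1
n5 = n2 NAND n1 = 1 NAND 1 = 0
n6 = n5 NAND E = 0 NAND 1 = 1
n8 = C NAND n6 = 1 NAND 1 = 0
n9 = NOT A = NOT 0 = 1
n10 = n3 NAND n9 = 1 NAND 1 = 0
n11 = n9 NAND E = 1 NAND 1 = 0
n12 = NOT n5 = NOT 0 = 1
n13 = n11 AND n12 = 0 AND 1 = 0
n14 = n13 NAND n8 = 0 NAND 0 = 1
n15 = B NAND n14 = 1 NAND 1 = 0
n17 = NOT n10 = NOT 0 = 1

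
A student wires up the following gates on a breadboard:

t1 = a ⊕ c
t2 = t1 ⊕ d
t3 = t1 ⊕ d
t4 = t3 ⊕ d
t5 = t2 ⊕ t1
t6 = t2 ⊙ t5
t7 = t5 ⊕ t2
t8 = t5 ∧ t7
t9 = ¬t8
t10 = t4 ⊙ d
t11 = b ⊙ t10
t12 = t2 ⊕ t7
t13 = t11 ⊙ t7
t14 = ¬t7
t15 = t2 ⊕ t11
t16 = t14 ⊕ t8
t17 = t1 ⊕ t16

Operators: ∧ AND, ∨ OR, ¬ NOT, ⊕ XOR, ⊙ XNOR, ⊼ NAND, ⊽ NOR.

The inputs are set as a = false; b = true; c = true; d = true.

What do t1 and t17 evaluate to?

t1 = a XOR c = false XOR true = true
t2 = t1 XOR d = true XOR true = false
t5 = t2 XOR t1 = false XOR true = true
t7 = t5 XOR t2 = true XOR false = true
t8 = t5 AND t7 = true AND true = true
t14 = NOT t7 = NOT true = false
t16 = t14 XOR t8 = false XOR true = true
t17 = t1 XOR t16 = true XOR true = false

t1 = true, t17 = false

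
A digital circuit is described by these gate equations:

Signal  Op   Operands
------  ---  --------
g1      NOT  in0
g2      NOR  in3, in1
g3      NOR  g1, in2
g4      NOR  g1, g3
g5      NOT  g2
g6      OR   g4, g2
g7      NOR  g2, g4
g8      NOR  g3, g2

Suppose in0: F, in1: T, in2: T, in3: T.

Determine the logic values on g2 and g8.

g2 = F, g8 = T

g1 = NOT in0 = NOT F = T
g2 = in3 NOR in1 = T NOR T = F
g3 = g1 NOR in2 = T NOR T = F
g8 = g3 NOR g2 = F NOR F = T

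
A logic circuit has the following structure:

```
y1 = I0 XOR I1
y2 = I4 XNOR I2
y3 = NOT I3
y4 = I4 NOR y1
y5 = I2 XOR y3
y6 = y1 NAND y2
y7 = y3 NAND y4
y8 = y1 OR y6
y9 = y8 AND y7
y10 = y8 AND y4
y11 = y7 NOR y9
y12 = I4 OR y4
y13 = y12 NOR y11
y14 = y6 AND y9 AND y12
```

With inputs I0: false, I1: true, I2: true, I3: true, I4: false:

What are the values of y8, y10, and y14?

y8 = true; y10 = false; y14 = false

y1 = I0 XOR I1 = false XOR true = true
y2 = I4 XNOR I2 = false XNOR true = false
y3 = NOT I3 = NOT true = false
y4 = I4 NOR y1 = false NOR true = false
y6 = y1 NAND y2 = true NAND false = true
y7 = y3 NAND y4 = false NAND false = true
y8 = y1 OR y6 = true OR true = true
y9 = y8 AND y7 = true AND true = true
y10 = y8 AND y4 = true AND false = false
y12 = I4 OR y4 = false OR false = false
y14 = y6 AND y9 AND y12 = true AND true AND false = false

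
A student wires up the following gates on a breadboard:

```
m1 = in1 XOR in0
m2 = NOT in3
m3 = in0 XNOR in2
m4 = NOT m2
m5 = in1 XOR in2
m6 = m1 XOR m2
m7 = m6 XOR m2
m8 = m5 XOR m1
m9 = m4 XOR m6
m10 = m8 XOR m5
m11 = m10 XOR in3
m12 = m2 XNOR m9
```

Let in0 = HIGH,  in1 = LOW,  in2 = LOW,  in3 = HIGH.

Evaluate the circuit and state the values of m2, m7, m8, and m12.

m2 = LOW, m7 = HIGH, m8 = HIGH, m12 = HIGH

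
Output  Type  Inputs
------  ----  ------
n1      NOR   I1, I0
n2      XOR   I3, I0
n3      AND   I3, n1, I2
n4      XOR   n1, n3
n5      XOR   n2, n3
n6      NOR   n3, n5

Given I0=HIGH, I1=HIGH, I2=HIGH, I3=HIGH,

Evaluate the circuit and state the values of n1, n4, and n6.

n1 = LOW, n4 = LOW, n6 = HIGH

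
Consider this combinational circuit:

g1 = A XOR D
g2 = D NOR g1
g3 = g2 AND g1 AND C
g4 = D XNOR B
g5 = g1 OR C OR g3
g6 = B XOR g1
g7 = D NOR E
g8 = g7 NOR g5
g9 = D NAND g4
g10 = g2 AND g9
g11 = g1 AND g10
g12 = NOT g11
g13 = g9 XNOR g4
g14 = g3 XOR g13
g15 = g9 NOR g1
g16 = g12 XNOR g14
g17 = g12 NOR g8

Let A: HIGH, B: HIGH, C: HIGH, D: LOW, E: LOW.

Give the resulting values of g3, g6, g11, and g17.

g3 = LOW, g6 = LOW, g11 = LOW, g17 = LOW

g1 = A XOR D = HIGH XOR LOW = HIGH
g2 = D NOR g1 = LOW NOR HIGH = LOW
g3 = g2 AND g1 AND C = LOW AND HIGH AND HIGH = LOW
g4 = D XNOR B = LOW XNOR HIGH = LOW
g5 = g1 OR C OR g3 = HIGH OR HIGH OR LOW = HIGH
g6 = B XOR g1 = HIGH XOR HIGH = LOW
g7 = D NOR E = LOW NOR LOW = HIGH
g8 = g7 NOR g5 = HIGH NOR HIGH = LOW
g9 = D NAND g4 = LOW NAND LOW = HIGH
g10 = g2 AND g9 = LOW AND HIGH = LOW
g11 = g1 AND g10 = HIGH AND LOW = LOW
g12 = NOT g11 = NOT LOW = HIGH
g17 = g12 NOR g8 = HIGH NOR LOW = LOW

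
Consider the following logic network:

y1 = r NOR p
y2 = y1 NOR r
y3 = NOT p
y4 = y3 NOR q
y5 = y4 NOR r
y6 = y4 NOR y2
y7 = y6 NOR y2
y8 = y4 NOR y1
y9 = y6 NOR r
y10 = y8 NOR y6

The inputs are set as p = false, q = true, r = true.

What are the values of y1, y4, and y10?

y1 = r NOR p = true NOR false = false
y2 = y1 NOR r = false NOR true = false
y3 = NOT p = NOT false = true
y4 = y3 NOR q = true NOR true = false
y6 = y4 NOR y2 = false NOR false = true
y8 = y4 NOR y1 = false NOR false = true
y10 = y8 NOR y6 = true NOR true = false

y1 = false, y4 = false, y10 = false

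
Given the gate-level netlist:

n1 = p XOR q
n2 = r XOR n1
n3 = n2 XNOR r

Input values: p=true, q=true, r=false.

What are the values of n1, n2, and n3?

n1 = p XOR q = true XOR true = false
n2 = r XOR n1 = false XOR false = false
n3 = n2 XNOR r = false XNOR false = true

n1 = false  n2 = false  n3 = true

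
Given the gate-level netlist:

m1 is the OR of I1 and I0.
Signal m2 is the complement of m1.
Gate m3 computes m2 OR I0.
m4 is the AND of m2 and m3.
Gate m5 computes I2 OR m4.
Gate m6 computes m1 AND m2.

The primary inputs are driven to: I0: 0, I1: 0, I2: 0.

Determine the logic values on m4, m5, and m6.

m4 = 1, m5 = 1, m6 = 0

m1 = I1 OR I0 = 0 OR 0 = 0
m2 = NOT m1 = NOT 0 = 1
m3 = m2 OR I0 = 1 OR 0 = 1
m4 = m2 AND m3 = 1 AND 1 = 1
m5 = I2 OR m4 = 0 OR 1 = 1
m6 = m1 AND m2 = 0 AND 1 = 0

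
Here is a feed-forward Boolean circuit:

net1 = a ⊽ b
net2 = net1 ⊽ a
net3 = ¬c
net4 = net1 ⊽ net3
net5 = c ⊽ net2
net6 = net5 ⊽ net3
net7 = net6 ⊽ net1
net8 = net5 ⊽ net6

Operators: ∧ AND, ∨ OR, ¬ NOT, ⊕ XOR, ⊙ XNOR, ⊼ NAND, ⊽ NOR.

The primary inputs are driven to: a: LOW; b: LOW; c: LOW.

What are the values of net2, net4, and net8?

net2 = LOW  net4 = LOW  net8 = LOW

net1 = a NOR b = LOW NOR LOW = HIGH
net2 = net1 NOR a = HIGH NOR LOW = LOW
net3 = NOT c = NOT LOW = HIGH
net4 = net1 NOR net3 = HIGH NOR HIGH = LOW
net5 = c NOR net2 = LOW NOR LOW = HIGH
net6 = net5 NOR net3 = HIGH NOR HIGH = LOW
net8 = net5 NOR net6 = HIGH NOR LOW = LOW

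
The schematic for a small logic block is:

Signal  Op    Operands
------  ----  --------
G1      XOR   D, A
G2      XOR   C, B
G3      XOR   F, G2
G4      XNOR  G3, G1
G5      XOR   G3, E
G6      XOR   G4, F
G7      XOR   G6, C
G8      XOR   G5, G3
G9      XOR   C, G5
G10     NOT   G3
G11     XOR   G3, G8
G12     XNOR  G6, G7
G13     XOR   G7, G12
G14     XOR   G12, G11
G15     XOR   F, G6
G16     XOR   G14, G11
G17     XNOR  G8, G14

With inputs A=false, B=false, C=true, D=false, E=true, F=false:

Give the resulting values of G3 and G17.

G3 = true, G17 = false

G1 = D XOR A = false XOR false = false
G2 = C XOR B = true XOR false = true
G3 = F XOR G2 = false XOR true = true
G4 = G3 XNOR G1 = true XNOR false = false
G5 = G3 XOR E = true XOR true = false
G6 = G4 XOR F = false XOR false = false
G7 = G6 XOR C = false XOR true = true
G8 = G5 XOR G3 = false XOR true = true
G11 = G3 XOR G8 = true XOR true = false
G12 = G6 XNOR G7 = false XNOR true = false
G14 = G12 XOR G11 = false XOR false = false
G17 = G8 XNOR G14 = true XNOR false = false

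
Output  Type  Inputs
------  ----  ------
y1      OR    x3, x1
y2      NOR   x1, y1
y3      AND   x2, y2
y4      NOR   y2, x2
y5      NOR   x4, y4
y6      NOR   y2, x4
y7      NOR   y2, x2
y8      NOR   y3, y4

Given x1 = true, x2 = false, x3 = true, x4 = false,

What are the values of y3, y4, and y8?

y3 = false  y4 = true  y8 = false

y1 = x3 OR x1 = true OR true = true
y2 = x1 NOR y1 = true NOR true = false
y3 = x2 AND y2 = false AND false = false
y4 = y2 NOR x2 = false NOR false = true
y8 = y3 NOR y4 = false NOR true = false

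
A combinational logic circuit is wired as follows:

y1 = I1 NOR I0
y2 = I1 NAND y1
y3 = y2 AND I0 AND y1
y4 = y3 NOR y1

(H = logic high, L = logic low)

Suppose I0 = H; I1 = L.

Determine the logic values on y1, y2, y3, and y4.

y1 = I1 NOR I0 = L NOR H = L
y2 = I1 NAND y1 = L NAND L = H
y3 = y2 AND I0 AND y1 = H AND H AND L = L
y4 = y3 NOR y1 = L NOR L = H

y1 = L, y2 = H, y3 = L, y4 = H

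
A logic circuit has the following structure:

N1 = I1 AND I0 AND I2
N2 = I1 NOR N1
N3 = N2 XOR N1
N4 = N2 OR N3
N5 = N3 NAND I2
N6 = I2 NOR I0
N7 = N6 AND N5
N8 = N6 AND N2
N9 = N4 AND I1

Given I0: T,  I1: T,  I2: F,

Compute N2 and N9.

N2 = F, N9 = F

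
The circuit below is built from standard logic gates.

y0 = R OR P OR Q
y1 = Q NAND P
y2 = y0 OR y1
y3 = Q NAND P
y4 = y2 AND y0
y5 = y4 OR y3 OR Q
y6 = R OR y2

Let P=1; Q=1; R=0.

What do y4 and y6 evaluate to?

y4 = 1  y6 = 1

y0 = R OR P OR Q = 0 OR 1 OR 1 = 1
y1 = Q NAND P = 1 NAND 1 = 0
y2 = y0 OR y1 = 1 OR 0 = 1
y4 = y2 AND y0 = 1 AND 1 = 1
y6 = R OR y2 = 0 OR 1 = 1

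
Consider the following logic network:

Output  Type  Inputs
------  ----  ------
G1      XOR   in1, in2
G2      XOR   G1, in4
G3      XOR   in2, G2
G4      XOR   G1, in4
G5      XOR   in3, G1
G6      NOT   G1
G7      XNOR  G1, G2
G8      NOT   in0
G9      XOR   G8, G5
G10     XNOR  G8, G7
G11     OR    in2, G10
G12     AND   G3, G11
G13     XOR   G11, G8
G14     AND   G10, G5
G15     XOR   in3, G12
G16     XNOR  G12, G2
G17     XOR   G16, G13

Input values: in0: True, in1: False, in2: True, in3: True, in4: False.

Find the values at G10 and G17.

G1 = in1 XOR in2 = False XOR True = True
G2 = G1 XOR in4 = True XOR False = True
G3 = in2 XOR G2 = True XOR True = False
G7 = G1 XNOR G2 = True XNOR True = True
G8 = NOT in0 = NOT True = False
G10 = G8 XNOR G7 = False XNOR True = False
G11 = in2 OR G10 = True OR False = True
G12 = G3 AND G11 = False AND True = False
G13 = G11 XOR G8 = True XOR False = True
G16 = G12 XNOR G2 = False XNOR True = False
G17 = G16 XOR G13 = False XOR True = True

G10 = False; G17 = True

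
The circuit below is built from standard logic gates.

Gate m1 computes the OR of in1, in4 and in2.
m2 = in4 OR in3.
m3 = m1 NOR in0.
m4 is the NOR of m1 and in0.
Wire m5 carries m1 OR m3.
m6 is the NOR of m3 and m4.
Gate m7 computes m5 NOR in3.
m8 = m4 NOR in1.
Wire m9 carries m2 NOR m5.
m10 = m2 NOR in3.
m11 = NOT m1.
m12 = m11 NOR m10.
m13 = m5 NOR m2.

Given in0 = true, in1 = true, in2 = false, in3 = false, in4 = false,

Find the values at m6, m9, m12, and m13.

m6 = true, m9 = false, m12 = false, m13 = false

m1 = in1 OR in4 OR in2 = true OR false OR false = true
m2 = in4 OR in3 = false OR false = false
m3 = m1 NOR in0 = true NOR true = false
m4 = m1 NOR in0 = true NOR true = false
m5 = m1 OR m3 = true OR false = true
m6 = m3 NOR m4 = false NOR false = true
m9 = m2 NOR m5 = false NOR true = false
m10 = m2 NOR in3 = false NOR false = true
m11 = NOT m1 = NOT true = false
m12 = m11 NOR m10 = false NOR true = false
m13 = m5 NOR m2 = true NOR false = false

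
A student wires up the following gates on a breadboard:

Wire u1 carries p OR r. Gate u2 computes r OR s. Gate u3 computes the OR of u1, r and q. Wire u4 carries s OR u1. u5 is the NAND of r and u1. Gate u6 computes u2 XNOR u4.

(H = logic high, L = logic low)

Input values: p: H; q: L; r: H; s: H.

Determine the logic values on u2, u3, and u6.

u1 = p OR r = H OR H = H
u2 = r OR s = H OR H = H
u3 = u1 OR r OR q = H OR H OR L = H
u4 = s OR u1 = H OR H = H
u6 = u2 XNOR u4 = H XNOR H = H

u2 = H; u3 = H; u6 = H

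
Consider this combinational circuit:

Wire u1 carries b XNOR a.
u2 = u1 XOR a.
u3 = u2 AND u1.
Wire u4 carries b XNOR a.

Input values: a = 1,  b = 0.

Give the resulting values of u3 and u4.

u3 = 0  u4 = 0

u1 = b XNOR a = 0 XNOR 1 = 0
u2 = u1 XOR a = 0 XOR 1 = 1
u3 = u2 AND u1 = 1 AND 0 = 0
u4 = b XNOR a = 0 XNOR 1 = 0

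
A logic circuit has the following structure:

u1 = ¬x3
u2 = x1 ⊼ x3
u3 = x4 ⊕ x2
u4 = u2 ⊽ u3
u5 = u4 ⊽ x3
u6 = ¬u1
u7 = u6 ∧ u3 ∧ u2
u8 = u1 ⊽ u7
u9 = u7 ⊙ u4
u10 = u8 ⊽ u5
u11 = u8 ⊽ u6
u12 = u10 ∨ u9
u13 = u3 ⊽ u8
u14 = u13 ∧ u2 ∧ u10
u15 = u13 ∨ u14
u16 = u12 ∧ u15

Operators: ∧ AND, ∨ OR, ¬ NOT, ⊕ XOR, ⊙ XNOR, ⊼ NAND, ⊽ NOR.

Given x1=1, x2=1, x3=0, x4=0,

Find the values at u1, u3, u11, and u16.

u1 = 1  u3 = 1  u11 = 1  u16 = 0

u1 = NOT x3 = NOT 0 = 1
u2 = x1 NAND x3 = 1 NAND 0 = 1
u3 = x4 XOR x2 = 0 XOR 1 = 1
u4 = u2 NOR u3 = 1 NOR 1 = 0
u5 = u4 NOR x3 = 0 NOR 0 = 1
u6 = NOT u1 = NOT 1 = 0
u7 = u6 AND u3 AND u2 = 0 AND 1 AND 1 = 0
u8 = u1 NOR u7 = 1 NOR 0 = 0
u9 = u7 XNOR u4 = 0 XNOR 0 = 1
u10 = u8 NOR u5 = 0 NOR 1 = 0
u11 = u8 NOR u6 = 0 NOR 0 = 1
u12 = u10 OR u9 = 0 OR 1 = 1
u13 = u3 NOR u8 = 1 NOR 0 = 0
u14 = u13 AND u2 AND u10 = 0 AND 1 AND 0 = 0
u15 = u13 OR u14 = 0 OR 0 = 0
u16 = u12 AND u15 = 1 AND 0 = 0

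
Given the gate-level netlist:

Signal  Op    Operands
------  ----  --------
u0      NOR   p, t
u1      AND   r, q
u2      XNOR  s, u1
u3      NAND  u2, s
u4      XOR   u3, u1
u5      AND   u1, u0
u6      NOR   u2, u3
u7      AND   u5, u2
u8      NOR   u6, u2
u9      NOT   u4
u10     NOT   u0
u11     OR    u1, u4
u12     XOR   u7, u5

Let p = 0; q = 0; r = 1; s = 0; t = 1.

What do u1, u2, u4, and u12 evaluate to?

u1 = 0; u2 = 1; u4 = 1; u12 = 0

u0 = p NOR t = 0 NOR 1 = 0
u1 = r AND q = 1 AND 0 = 0
u2 = s XNOR u1 = 0 XNOR 0 = 1
u3 = u2 NAND s = 1 NAND 0 = 1
u4 = u3 XOR u1 = 1 XOR 0 = 1
u5 = u1 AND u0 = 0 AND 0 = 0
u7 = u5 AND u2 = 0 AND 1 = 0
u12 = u7 XOR u5 = 0 XOR 0 = 0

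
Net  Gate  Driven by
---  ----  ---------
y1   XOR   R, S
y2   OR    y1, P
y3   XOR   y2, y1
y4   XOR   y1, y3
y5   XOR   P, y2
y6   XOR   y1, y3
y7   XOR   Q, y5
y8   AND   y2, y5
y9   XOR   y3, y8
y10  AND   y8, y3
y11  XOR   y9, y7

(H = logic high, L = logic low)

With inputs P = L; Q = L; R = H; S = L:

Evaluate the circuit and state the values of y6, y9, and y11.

y1 = R XOR S = H XOR L = H
y2 = y1 OR P = H OR L = H
y3 = y2 XOR y1 = H XOR H = L
y5 = P XOR y2 = L XOR H = H
y6 = y1 XOR y3 = H XOR L = H
y7 = Q XOR y5 = L XOR H = H
y8 = y2 AND y5 = H AND H = H
y9 = y3 XOR y8 = L XOR H = H
y11 = y9 XOR y7 = H XOR H = L

y6 = H, y9 = H, y11 = L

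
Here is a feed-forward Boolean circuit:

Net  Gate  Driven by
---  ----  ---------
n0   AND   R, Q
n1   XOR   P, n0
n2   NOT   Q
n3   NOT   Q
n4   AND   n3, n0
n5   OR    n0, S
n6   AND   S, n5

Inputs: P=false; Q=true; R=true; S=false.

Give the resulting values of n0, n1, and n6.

n0 = true; n1 = true; n6 = false

n0 = R AND Q = true AND true = true
n1 = P XOR n0 = false XOR true = true
n5 = n0 OR S = true OR false = true
n6 = S AND n5 = false AND true = false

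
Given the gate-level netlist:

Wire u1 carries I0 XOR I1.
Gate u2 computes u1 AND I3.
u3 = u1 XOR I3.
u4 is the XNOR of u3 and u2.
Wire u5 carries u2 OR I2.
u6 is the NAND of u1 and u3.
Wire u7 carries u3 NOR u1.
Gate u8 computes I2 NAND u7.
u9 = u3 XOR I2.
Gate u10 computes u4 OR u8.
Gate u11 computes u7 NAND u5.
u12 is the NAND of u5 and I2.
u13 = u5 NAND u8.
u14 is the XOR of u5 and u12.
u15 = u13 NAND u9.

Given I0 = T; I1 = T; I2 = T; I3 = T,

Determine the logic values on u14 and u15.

u14 = T, u15 = T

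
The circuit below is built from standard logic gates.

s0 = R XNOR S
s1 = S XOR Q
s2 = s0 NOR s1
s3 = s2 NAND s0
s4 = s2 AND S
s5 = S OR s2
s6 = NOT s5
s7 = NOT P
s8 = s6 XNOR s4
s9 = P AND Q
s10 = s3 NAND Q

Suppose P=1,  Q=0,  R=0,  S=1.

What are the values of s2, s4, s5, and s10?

s2 = 0; s4 = 0; s5 = 1; s10 = 1

s0 = R XNOR S = 0 XNOR 1 = 0
s1 = S XOR Q = 1 XOR 0 = 1
s2 = s0 NOR s1 = 0 NOR 1 = 0
s3 = s2 NAND s0 = 0 NAND 0 = 1
s4 = s2 AND S = 0 AND 1 = 0
s5 = S OR s2 = 1 OR 0 = 1
s10 = s3 NAND Q = 1 NAND 0 = 1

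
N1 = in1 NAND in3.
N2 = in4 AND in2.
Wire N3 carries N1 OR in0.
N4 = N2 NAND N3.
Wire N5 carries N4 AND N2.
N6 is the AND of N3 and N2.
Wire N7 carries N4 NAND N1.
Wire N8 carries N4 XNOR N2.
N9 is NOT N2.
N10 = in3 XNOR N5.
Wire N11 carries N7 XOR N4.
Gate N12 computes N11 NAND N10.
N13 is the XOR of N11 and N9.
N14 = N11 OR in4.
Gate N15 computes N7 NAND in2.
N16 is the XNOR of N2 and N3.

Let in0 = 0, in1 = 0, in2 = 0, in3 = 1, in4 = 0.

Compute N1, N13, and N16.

N1 = in1 NAND in3 = 0 NAND 1 = 1
N2 = in4 AND in2 = 0 AND 0 = 0
N3 = N1 OR in0 = 1 OR 0 = 1
N4 = N2 NAND N3 = 0 NAND 1 = 1
N7 = N4 NAND N1 = 1 NAND 1 = 0
N9 = NOT N2 = NOT 0 = 1
N11 = N7 XOR N4 = 0 XOR 1 = 1
N13 = N11 XOR N9 = 1 XOR 1 = 0
N16 = N2 XNOR N3 = 0 XNOR 1 = 0

N1 = 1  N13 = 0  N16 = 0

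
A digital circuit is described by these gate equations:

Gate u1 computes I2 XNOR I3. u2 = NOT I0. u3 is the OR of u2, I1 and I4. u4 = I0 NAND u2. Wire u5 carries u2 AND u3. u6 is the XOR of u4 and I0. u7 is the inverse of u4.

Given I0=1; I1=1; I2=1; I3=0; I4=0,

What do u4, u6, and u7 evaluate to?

u4 = 1  u6 = 0  u7 = 0

u2 = NOT I0 = NOT 1 = 0
u4 = I0 NAND u2 = 1 NAND 0 = 1
u6 = u4 XOR I0 = 1 XOR 1 = 0
u7 = NOT u4 = NOT 1 = 0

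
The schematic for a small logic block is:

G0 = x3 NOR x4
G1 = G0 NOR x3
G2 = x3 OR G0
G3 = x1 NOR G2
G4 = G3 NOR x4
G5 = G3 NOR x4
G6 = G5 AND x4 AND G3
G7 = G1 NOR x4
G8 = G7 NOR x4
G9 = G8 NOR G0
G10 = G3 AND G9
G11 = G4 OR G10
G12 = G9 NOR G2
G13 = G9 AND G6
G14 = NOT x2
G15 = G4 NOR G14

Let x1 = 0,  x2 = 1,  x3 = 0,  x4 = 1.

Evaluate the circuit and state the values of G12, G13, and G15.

G12 = 0; G13 = 0; G15 = 1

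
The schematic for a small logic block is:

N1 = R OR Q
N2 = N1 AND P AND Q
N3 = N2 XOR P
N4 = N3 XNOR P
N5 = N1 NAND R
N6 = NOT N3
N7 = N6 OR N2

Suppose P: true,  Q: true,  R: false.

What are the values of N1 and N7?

N1 = true, N7 = true

N1 = R OR Q = false OR true = true
N2 = N1 AND P AND Q = true AND true AND true = true
N3 = N2 XOR P = true XOR true = false
N6 = NOT N3 = NOT false = true
N7 = N6 OR N2 = true OR true = true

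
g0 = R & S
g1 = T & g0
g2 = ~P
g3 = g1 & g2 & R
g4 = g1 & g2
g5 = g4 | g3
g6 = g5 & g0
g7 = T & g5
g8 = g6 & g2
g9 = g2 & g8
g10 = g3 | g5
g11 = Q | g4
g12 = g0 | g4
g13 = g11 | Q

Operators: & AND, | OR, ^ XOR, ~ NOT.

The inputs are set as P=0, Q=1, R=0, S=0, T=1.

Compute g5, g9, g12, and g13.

g0 = R AND S = 0 AND 0 = 0
g1 = T AND g0 = 1 AND 0 = 0
g2 = NOT P = NOT 0 = 1
g3 = g1 AND g2 AND R = 0 AND 1 AND 0 = 0
g4 = g1 AND g2 = 0 AND 1 = 0
g5 = g4 OR g3 = 0 OR 0 = 0
g6 = g5 AND g0 = 0 AND 0 = 0
g8 = g6 AND g2 = 0 AND 1 = 0
g9 = g2 AND g8 = 1 AND 0 = 0
g11 = Q OR g4 = 1 OR 0 = 1
g12 = g0 OR g4 = 0 OR 0 = 0
g13 = g11 OR Q = 1 OR 1 = 1

g5 = 0; g9 = 0; g12 = 0; g13 = 1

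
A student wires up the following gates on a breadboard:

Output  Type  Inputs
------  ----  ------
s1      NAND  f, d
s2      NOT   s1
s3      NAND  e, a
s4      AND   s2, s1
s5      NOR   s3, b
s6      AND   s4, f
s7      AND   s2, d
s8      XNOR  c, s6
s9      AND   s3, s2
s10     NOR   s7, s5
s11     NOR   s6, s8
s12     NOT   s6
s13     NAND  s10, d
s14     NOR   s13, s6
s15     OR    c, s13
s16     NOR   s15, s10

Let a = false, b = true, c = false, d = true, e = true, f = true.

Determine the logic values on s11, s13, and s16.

s1 = f NAND d = true NAND true = false
s2 = NOT s1 = NOT false = true
s3 = e NAND a = true NAND false = true
s4 = s2 AND s1 = true AND false = false
s5 = s3 NOR b = true NOR true = false
s6 = s4 AND f = false AND true = false
s7 = s2 AND d = true AND true = true
s8 = c XNOR s6 = false XNOR false = true
s10 = s7 NOR s5 = true NOR false = false
s11 = s6 NOR s8 = false NOR true = false
s13 = s10 NAND d = false NAND true = true
s15 = c OR s13 = false OR true = true
s16 = s15 NOR s10 = true NOR false = false

s11 = false, s13 = true, s16 = false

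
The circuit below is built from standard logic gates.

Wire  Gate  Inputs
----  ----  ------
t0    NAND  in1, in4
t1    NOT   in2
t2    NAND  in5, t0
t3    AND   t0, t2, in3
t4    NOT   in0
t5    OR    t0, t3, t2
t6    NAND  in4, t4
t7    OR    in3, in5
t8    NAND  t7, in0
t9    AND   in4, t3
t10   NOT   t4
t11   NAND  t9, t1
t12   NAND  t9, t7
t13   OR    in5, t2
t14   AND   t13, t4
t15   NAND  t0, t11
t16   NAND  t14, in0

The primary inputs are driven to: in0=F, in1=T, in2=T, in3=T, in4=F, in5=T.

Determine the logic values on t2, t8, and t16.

t0 = in1 NAND in4 = T NAND F = T
t2 = in5 NAND t0 = T NAND T = F
t4 = NOT in0 = NOT F = T
t7 = in3 OR in5 = T OR T = T
t8 = t7 NAND in0 = T NAND F = T
t13 = in5 OR t2 = T OR F = T
t14 = t13 AND t4 = T AND T = T
t16 = t14 NAND in0 = T NAND F = T

t2 = F  t8 = T  t16 = T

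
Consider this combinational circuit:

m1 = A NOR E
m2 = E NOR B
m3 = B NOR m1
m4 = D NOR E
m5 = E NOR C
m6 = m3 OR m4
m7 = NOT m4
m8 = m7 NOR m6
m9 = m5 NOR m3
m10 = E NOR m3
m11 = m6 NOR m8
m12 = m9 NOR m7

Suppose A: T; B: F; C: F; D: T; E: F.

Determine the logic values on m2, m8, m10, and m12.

m2 = T, m8 = F, m10 = F, m12 = F

m1 = A NOR E = T NOR F = F
m2 = E NOR B = F NOR F = T
m3 = B NOR m1 = F NOR F = T
m4 = D NOR E = T NOR F = F
m5 = E NOR C = F NOR F = T
m6 = m3 OR m4 = T OR F = T
m7 = NOT m4 = NOT F = T
m8 = m7 NOR m6 = T NOR T = F
m9 = m5 NOR m3 = T NOR T = F
m10 = E NOR m3 = F NOR T = F
m12 = m9 NOR m7 = F NOR T = F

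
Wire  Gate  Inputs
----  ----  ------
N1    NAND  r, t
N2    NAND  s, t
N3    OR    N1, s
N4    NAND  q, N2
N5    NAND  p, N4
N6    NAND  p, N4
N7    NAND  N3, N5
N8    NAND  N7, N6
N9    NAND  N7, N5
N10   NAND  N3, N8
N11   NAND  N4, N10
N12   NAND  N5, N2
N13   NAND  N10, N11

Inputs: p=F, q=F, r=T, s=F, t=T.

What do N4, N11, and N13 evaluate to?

N4 = T; N11 = F; N13 = T

N1 = r NAND t = T NAND T = F
N2 = s NAND t = F NAND T = T
N3 = N1 OR s = F OR F = F
N4 = q NAND N2 = F NAND T = T
N5 = p NAND N4 = F NAND T = T
N6 = p NAND N4 = F NAND T = T
N7 = N3 NAND N5 = F NAND T = T
N8 = N7 NAND N6 = T NAND T = F
N10 = N3 NAND N8 = F NAND F = T
N11 = N4 NAND N10 = T NAND T = F
N13 = N10 NAND N11 = T NAND F = T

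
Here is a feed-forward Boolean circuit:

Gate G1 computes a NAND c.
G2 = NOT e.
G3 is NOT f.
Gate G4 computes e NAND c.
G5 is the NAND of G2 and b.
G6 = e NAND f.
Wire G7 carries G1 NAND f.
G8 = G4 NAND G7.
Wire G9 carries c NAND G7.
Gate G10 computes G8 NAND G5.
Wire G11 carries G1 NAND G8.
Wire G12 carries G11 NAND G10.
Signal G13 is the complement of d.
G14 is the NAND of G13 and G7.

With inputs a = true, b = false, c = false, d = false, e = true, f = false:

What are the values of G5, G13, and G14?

G5 = true, G13 = true, G14 = false

G1 = a NAND c = true NAND false = true
G2 = NOT e = NOT true = false
G5 = G2 NAND b = false NAND false = true
G7 = G1 NAND f = true NAND false = true
G13 = NOT d = NOT false = true
G14 = G13 NAND G7 = true NAND true = false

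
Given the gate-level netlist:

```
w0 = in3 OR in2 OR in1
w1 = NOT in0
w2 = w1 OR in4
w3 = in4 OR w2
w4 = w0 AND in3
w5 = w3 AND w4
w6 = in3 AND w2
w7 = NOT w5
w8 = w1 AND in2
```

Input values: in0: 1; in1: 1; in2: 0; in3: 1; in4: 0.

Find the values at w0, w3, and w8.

w0 = in3 OR in2 OR in1 = 1 OR 0 OR 1 = 1
w1 = NOT in0 = NOT 1 = 0
w2 = w1 OR in4 = 0 OR 0 = 0
w3 = in4 OR w2 = 0 OR 0 = 0
w8 = w1 AND in2 = 0 AND 0 = 0

w0 = 1, w3 = 0, w8 = 0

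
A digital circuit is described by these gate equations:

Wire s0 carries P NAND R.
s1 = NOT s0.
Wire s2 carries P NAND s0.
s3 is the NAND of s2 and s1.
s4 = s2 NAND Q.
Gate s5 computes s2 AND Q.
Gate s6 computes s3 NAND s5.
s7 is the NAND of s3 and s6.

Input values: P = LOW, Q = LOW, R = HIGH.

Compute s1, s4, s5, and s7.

s1 = LOW  s4 = HIGH  s5 = LOW  s7 = LOW

s0 = P NAND R = LOW NAND HIGH = HIGH
s1 = NOT s0 = NOT HIGH = LOW
s2 = P NAND s0 = LOW NAND HIGH = HIGH
s3 = s2 NAND s1 = HIGH NAND LOW = HIGH
s4 = s2 NAND Q = HIGH NAND LOW = HIGH
s5 = s2 AND Q = HIGH AND LOW = LOW
s6 = s3 NAND s5 = HIGH NAND LOW = HIGH
s7 = s3 NAND s6 = HIGH NAND HIGH = LOW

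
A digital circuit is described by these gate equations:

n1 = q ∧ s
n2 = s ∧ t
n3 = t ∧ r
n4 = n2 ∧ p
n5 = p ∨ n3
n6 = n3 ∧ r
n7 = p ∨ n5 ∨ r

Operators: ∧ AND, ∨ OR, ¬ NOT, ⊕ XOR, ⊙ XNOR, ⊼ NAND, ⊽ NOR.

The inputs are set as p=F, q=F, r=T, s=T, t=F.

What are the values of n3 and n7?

n3 = F  n7 = T

n3 = t AND r = F AND T = F
n5 = p OR n3 = F OR F = F
n7 = p OR n5 OR r = F OR F OR T = T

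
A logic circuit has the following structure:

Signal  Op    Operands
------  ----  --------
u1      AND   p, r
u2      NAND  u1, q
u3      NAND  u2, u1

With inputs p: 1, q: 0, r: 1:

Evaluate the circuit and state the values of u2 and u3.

u2 = 1; u3 = 0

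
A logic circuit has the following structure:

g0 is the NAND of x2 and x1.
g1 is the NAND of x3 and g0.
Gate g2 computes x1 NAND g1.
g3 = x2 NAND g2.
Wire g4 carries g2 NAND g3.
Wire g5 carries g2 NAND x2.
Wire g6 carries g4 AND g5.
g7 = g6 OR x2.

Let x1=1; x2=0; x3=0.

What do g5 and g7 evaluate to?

g5 = 1; g7 = 1

g0 = x2 NAND x1 = 0 NAND 1 = 1
g1 = x3 NAND g0 = 0 NAND 1 = 1
g2 = x1 NAND g1 = 1 NAND 1 = 0
g3 = x2 NAND g2 = 0 NAND 0 = 1
g4 = g2 NAND g3 = 0 NAND 1 = 1
g5 = g2 NAND x2 = 0 NAND 0 = 1
g6 = g4 AND g5 = 1 AND 1 = 1
g7 = g6 OR x2 = 1 OR 0 = 1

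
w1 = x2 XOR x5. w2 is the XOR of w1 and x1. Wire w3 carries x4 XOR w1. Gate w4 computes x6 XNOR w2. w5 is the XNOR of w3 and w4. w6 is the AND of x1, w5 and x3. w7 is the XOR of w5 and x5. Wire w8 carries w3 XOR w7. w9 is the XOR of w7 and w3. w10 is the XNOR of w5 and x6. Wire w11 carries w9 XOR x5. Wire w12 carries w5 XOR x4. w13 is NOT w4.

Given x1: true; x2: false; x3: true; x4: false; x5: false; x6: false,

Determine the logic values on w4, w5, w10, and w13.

w4 = false  w5 = true  w10 = false  w13 = true

w1 = x2 XOR x5 = false XOR false = false
w2 = w1 XOR x1 = false XOR true = true
w3 = x4 XOR w1 = false XOR false = false
w4 = x6 XNOR w2 = false XNOR true = false
w5 = w3 XNOR w4 = false XNOR false = true
w10 = w5 XNOR x6 = true XNOR false = false
w13 = NOT w4 = NOT false = true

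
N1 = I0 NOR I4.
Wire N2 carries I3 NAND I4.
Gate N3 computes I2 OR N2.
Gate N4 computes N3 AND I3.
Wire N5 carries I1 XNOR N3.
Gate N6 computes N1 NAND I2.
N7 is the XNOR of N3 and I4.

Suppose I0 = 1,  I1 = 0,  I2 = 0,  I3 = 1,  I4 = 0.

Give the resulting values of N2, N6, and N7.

N2 = 1, N6 = 1, N7 = 0

N1 = I0 NOR I4 = 1 NOR 0 = 0
N2 = I3 NAND I4 = 1 NAND 0 = 1
N3 = I2 OR N2 = 0 OR 1 = 1
N6 = N1 NAND I2 = 0 NAND 0 = 1
N7 = N3 XNOR I4 = 1 XNOR 0 = 0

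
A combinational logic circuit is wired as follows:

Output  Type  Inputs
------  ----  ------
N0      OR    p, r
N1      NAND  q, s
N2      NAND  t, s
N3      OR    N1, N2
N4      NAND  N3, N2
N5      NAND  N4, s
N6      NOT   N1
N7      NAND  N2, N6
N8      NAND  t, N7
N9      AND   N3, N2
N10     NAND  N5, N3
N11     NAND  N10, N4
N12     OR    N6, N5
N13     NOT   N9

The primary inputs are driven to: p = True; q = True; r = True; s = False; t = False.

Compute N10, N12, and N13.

N1 = q NAND s = True NAND False = True
N2 = t NAND s = False NAND False = True
N3 = N1 OR N2 = True OR True = True
N4 = N3 NAND N2 = True NAND True = False
N5 = N4 NAND s = False NAND False = True
N6 = NOT N1 = NOT True = False
N9 = N3 AND N2 = True AND True = True
N10 = N5 NAND N3 = True NAND True = False
N12 = N6 OR N5 = False OR True = True
N13 = NOT N9 = NOT True = False

N10 = False, N12 = True, N13 = False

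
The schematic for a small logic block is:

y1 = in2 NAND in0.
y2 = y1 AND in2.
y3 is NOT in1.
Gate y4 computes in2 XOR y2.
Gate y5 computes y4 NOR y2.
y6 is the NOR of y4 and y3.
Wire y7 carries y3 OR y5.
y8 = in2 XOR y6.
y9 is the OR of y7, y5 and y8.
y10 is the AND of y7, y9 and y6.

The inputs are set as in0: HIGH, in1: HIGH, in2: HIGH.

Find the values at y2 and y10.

y1 = in2 NAND in0 = HIGH NAND HIGH = LOW
y2 = y1 AND in2 = LOW AND HIGH = LOW
y3 = NOT in1 = NOT HIGH = LOW
y4 = in2 XOR y2 = HIGH XOR LOW = HIGH
y5 = y4 NOR y2 = HIGH NOR LOW = LOW
y6 = y4 NOR y3 = HIGH NOR LOW = LOW
y7 = y3 OR y5 = LOW OR LOW = LOW
y8 = in2 XOR y6 = HIGH XOR LOW = HIGH
y9 = y7 OR y5 OR y8 = LOW OR LOW OR HIGH = HIGH
y10 = y7 AND y9 AND y6 = LOW AND HIGH AND LOW = LOW

y2 = LOW, y10 = LOW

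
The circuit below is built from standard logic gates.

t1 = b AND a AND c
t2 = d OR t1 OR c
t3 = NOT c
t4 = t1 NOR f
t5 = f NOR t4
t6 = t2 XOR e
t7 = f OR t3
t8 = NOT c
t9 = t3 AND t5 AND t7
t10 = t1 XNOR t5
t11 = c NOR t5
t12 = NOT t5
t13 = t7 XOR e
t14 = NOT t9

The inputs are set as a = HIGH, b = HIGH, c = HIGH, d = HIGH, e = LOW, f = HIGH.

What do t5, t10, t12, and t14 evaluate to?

t5 = LOW  t10 = LOW  t12 = HIGH  t14 = HIGH

t1 = b AND a AND c = HIGH AND HIGH AND HIGH = HIGH
t3 = NOT c = NOT HIGH = LOW
t4 = t1 NOR f = HIGH NOR HIGH = LOW
t5 = f NOR t4 = HIGH NOR LOW = LOW
t7 = f OR t3 = HIGH OR LOW = HIGH
t9 = t3 AND t5 AND t7 = LOW AND LOW AND HIGH = LOW
t10 = t1 XNOR t5 = HIGH XNOR LOW = LOW
t12 = NOT t5 = NOT LOW = HIGH
t14 = NOT t9 = NOT LOW = HIGH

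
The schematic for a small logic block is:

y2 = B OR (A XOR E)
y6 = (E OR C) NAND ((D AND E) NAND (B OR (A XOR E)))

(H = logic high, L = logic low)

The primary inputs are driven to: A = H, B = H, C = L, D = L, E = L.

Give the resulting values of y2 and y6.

y2 = H OR (H XOR L) = H
y6 = (L OR L) NAND ((L AND L) NAND (H OR (H XOR L))) = H

y2 = H, y6 = H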